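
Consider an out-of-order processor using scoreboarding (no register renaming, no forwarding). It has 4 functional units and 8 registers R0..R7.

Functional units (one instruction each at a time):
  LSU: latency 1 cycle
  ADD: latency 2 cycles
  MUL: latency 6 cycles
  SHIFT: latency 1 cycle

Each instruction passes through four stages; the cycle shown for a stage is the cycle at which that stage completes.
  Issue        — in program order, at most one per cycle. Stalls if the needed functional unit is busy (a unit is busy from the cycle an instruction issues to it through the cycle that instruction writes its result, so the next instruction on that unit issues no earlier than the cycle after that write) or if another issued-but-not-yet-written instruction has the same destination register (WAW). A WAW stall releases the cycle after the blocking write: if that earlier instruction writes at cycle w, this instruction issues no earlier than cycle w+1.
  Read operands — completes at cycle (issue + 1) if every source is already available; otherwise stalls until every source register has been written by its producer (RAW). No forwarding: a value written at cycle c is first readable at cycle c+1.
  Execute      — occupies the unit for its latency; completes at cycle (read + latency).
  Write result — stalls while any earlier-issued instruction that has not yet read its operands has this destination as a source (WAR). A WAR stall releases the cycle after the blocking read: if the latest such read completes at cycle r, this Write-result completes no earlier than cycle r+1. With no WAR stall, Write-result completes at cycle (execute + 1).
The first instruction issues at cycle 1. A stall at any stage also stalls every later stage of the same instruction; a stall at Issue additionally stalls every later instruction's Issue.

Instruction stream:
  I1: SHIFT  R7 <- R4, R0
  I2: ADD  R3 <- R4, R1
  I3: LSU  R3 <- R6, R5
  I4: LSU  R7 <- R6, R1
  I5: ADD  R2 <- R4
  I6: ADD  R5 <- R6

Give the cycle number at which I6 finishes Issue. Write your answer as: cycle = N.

cycle = 17

[1] issue I1 (SHIFT)
[2] I1 read-ops · issue I2 (ADD)
[3] I1 finished on SHIFT · I2 read-ops
[4] I1→R7
[5] I2 finished on ADD
[6] I2→R3
[7] issue I3 (LSU)
[8] I3 read-ops
[9] I3 finished on LSU
[10] I3→R3
[11] issue I4 (LSU)
[12] I4 read-ops · issue I5 (ADD)
[13] I4 finished on LSU · I5 read-ops
[14] I4→R7
[15] I5 finished on ADD
[16] I5→R2
[17] issue I6 (ADD)
[18] I6 read-ops
[20] I6 finished on ADD
[21] I6→R5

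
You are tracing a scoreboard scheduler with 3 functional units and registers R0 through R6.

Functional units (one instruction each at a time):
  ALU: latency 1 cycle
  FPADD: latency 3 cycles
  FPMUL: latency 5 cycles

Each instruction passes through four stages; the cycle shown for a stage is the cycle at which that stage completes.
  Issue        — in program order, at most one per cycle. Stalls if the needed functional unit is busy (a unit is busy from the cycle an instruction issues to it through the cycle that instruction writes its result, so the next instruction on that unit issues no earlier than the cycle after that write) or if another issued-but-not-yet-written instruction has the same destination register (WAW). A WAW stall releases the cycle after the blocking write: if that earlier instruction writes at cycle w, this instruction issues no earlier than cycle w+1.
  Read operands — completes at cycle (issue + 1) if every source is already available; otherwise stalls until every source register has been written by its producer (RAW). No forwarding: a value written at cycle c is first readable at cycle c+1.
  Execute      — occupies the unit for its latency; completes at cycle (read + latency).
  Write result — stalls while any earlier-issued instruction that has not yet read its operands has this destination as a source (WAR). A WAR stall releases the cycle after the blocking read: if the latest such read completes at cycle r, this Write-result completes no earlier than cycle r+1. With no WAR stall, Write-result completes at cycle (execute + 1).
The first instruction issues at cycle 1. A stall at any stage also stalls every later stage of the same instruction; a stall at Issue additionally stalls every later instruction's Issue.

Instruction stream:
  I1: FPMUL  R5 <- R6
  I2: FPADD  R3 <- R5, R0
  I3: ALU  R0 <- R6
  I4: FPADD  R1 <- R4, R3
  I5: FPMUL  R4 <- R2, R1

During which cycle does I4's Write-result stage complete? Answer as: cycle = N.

cycle = 19

t=1  I1→FPMUL
t=2  I1 RO; I2→FPADD
t=3  I3→ALU
t=4  I3 RO
t=5  I3 EX
t=7  I1 EX
t=8  I1 WR R5
t=9  I2 RO
t=10  I3 WR R0
t=12  I2 EX
t=13  I2 WR R3
t=14  I4→FPADD
t=15  I4 RO; I5→FPMUL
t=18  I4 EX
t=19  I4 WR R1
t=20  I5 RO
t=25  I5 EX
t=26  I5 WR R4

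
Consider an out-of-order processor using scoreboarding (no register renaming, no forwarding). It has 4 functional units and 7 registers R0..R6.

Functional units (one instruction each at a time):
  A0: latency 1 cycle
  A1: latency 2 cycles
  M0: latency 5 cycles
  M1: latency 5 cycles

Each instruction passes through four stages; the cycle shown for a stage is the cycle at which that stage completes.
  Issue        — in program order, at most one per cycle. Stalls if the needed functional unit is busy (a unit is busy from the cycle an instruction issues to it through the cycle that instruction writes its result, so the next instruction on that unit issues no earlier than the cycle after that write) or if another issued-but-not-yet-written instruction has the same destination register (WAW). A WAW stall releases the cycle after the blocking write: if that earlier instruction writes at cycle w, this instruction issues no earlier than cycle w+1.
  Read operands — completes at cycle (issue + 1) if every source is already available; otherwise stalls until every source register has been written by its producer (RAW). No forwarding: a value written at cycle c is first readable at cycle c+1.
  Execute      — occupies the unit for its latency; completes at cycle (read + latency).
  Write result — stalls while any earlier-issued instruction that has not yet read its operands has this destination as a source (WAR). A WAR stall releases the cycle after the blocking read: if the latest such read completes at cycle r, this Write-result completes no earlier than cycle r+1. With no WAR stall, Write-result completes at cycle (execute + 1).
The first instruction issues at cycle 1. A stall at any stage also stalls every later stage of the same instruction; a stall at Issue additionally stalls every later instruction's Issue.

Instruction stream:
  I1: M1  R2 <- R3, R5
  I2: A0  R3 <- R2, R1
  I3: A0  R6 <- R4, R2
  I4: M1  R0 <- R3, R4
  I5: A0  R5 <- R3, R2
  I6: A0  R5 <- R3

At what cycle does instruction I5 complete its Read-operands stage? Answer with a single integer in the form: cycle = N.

cycle = 17

I1: IS=1 RO=2 EX=7 WR=8
I2: IS=2 RO=9 EX=10 WR=11  [RAW R2: wait I1 write@8]
I3: IS=12 RO=13 EX=14 WR=15  [struct: A0 busy until I2 writes@11]
I4: IS=13 RO=14 EX=19 WR=20
I5: IS=16 RO=17 EX=18 WR=19  [struct: A0 busy until I3 writes@15]
I6: IS=20 RO=21 EX=22 WR=23  [struct: A0 busy until I5 writes@19]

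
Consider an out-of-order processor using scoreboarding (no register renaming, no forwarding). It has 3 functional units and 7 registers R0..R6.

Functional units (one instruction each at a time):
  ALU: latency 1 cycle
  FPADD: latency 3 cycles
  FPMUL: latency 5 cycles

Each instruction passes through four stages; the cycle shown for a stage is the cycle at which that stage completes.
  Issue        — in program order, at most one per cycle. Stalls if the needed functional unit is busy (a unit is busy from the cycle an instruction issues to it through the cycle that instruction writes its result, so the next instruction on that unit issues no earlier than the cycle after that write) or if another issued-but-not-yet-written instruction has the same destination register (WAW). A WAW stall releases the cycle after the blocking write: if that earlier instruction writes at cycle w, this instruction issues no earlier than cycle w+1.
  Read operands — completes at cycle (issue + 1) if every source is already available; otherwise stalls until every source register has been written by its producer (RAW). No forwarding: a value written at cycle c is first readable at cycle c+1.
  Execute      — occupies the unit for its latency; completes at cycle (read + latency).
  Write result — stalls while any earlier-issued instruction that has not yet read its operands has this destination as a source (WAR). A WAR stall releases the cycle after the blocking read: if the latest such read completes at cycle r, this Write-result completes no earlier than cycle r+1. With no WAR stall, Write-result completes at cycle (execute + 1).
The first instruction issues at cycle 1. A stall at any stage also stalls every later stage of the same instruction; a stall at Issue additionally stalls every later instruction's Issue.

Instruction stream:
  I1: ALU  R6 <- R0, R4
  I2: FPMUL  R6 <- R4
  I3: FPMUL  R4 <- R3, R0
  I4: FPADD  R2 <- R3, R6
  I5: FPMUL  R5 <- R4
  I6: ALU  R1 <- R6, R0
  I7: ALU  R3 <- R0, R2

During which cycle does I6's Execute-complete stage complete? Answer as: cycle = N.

cycle = 24

  I1 | 1 | 2 | 3 | 4
  I2 | 5 | 6 | 11 | 12   WAW R6: wait I1 write@4
  I3 | 13 | 14 | 19 | 20   struct: FPMUL busy until I2 writes@12
  I4 | 14 | 15 | 18 | 19
  I5 | 21 | 22 | 27 | 28   struct: FPMUL busy until I3 writes@20
  I6 | 22 | 23 | 24 | 25
  I7 | 26 | 27 | 28 | 29   struct: ALU busy until I6 writes@25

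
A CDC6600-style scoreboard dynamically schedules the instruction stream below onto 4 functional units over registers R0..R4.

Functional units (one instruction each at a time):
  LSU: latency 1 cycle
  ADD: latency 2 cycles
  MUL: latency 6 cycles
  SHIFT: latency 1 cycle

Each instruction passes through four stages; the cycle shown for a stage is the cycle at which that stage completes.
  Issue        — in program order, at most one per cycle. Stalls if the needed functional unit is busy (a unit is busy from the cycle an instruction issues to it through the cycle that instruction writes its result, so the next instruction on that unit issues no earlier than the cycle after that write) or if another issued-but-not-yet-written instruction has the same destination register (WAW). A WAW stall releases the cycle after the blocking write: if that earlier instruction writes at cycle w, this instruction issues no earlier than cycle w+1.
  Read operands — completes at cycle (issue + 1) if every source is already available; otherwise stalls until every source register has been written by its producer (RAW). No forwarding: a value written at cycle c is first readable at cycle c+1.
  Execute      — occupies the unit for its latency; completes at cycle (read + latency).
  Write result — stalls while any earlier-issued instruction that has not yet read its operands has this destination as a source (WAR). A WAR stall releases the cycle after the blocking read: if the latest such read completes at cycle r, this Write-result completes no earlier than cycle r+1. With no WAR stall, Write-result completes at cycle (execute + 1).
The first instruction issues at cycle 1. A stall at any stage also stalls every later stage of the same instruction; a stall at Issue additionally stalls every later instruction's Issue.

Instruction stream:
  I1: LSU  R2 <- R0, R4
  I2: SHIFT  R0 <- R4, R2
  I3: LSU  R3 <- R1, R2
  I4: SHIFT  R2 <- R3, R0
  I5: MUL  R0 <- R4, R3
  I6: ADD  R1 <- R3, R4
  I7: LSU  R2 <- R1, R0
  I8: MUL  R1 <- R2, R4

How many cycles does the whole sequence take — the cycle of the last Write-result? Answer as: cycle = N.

cycle = 28

  I1 | 1 | 2 | 3 | 4
  I2 | 2 | 5 | 6 | 7   RAW R2: wait I1 write@4
  I3 | 5 | 6 | 7 | 8   struct: LSU busy until I1 writes@4
  I4 | 8 | 9 | 10 | 11   struct: SHIFT busy until I2 writes@7
  I5 | 9 | 10 | 16 | 17
  I6 | 10 | 11 | 13 | 14
  I7 | 12 | 18 | 19 | 20   WAW R2: wait I4 write@11 · RAW R0: wait I5 write@17
  I8 | 18 | 21 | 27 | 28   struct: MUL busy until I5 writes@17 · RAW R2: wait I7 write@20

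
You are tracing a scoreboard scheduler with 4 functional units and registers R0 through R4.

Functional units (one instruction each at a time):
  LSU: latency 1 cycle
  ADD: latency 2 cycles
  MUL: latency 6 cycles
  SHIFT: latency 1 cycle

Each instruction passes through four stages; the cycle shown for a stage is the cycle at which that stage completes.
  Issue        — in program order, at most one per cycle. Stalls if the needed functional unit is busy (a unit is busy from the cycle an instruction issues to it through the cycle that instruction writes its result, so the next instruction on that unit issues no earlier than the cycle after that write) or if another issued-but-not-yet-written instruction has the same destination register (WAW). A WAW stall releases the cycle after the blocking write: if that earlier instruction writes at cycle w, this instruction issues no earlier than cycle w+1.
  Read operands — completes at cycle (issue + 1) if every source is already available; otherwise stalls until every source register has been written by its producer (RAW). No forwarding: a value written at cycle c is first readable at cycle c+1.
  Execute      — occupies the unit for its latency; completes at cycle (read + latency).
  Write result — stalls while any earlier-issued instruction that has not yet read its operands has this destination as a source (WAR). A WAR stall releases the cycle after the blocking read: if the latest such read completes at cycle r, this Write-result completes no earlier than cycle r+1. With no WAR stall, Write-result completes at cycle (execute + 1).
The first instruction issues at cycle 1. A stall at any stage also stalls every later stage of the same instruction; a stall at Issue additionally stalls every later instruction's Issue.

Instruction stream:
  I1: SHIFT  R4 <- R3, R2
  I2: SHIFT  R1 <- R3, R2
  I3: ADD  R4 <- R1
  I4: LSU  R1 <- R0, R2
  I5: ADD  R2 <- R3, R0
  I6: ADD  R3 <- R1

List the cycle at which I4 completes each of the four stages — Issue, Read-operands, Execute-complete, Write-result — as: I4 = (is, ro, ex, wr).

  I1 | 1 | 2 | 3 | 4
  I2 | 5 | 6 | 7 | 8   struct: SHIFT busy until I1 writes@4
  I3 | 6 | 9 | 11 | 12   RAW R1: wait I2 write@8
  I4 | 9 | 10 | 11 | 12   WAW R1: wait I2 write@8
  I5 | 13 | 14 | 16 | 17   struct: ADD busy until I3 writes@12
  I6 | 18 | 19 | 21 | 22   struct: ADD busy until I5 writes@17

I4 = (9, 10, 11, 12)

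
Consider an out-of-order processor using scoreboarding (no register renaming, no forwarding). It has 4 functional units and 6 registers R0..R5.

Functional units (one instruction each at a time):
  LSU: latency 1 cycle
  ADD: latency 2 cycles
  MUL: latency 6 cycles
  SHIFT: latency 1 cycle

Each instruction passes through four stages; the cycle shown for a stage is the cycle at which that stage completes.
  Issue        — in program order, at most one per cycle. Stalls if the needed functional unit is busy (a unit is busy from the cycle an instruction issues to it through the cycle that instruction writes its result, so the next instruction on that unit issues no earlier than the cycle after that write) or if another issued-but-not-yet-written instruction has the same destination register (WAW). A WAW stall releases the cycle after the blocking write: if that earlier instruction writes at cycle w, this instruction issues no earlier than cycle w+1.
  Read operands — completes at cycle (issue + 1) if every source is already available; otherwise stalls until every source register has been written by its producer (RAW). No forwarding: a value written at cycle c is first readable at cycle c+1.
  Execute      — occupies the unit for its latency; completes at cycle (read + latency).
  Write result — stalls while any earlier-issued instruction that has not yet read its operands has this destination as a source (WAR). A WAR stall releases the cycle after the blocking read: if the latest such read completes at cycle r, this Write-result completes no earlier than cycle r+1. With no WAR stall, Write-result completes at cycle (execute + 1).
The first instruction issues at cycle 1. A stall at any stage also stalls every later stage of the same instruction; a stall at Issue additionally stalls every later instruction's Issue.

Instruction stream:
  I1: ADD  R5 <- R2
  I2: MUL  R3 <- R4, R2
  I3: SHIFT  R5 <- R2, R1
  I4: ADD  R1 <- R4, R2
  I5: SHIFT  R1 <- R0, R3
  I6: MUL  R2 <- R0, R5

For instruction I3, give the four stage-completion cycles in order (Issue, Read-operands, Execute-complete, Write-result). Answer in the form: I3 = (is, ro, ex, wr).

[1] I1 issues→ADD
[2] I1 reads | I2 issues→MUL
[3] I2 reads
[4] I1 exec-done
[5] I1 writes R5
[6] I3 issues→SHIFT
[7] I3 reads | I4 issues→ADD
[8] I3 exec-done | I4 reads
[9] I2 exec-done | I3 writes R5
[10] I2 writes R3 | I4 exec-done
[11] I4 writes R1
[12] I5 issues→SHIFT
[13] I5 reads | I6 issues→MUL
[14] I5 exec-done | I6 reads
[15] I5 writes R1
[20] I6 exec-done
[21] I6 writes R2

I3 = (6, 7, 8, 9)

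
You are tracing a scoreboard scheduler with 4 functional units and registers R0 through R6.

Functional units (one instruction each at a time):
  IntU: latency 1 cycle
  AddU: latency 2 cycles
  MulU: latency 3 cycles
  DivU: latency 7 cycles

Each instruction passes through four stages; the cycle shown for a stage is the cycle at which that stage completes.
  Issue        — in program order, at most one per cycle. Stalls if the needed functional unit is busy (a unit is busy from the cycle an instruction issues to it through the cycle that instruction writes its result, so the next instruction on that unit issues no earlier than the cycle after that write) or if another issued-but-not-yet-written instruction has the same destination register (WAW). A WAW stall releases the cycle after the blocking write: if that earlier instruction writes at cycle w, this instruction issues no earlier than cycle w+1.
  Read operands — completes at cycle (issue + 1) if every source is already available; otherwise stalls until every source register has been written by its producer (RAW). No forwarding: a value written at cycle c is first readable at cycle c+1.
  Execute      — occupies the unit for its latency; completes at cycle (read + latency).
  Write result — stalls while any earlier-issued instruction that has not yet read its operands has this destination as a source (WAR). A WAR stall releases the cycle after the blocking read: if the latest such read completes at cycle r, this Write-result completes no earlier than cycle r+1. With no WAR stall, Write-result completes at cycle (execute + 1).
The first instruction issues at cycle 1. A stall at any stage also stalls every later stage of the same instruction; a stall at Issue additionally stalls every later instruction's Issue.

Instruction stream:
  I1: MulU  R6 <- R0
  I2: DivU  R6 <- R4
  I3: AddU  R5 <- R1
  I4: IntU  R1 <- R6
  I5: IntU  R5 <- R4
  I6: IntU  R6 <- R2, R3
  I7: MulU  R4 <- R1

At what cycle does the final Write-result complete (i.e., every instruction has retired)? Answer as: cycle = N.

I1: IS=1 RO=2 EX=5 WR=6
I2: IS=7 RO=8 EX=15 WR=16  [WAW R6: wait I1 write@6]
I3: IS=8 RO=9 EX=11 WR=12
I4: IS=9 RO=17 EX=18 WR=19  [RAW R6: wait I2 write@16]
I5: IS=20 RO=21 EX=22 WR=23  [struct: IntU busy until I4 writes@19]
I6: IS=24 RO=25 EX=26 WR=27  [struct: IntU busy until I5 writes@23]
I7: IS=25 RO=26 EX=29 WR=30

cycle = 30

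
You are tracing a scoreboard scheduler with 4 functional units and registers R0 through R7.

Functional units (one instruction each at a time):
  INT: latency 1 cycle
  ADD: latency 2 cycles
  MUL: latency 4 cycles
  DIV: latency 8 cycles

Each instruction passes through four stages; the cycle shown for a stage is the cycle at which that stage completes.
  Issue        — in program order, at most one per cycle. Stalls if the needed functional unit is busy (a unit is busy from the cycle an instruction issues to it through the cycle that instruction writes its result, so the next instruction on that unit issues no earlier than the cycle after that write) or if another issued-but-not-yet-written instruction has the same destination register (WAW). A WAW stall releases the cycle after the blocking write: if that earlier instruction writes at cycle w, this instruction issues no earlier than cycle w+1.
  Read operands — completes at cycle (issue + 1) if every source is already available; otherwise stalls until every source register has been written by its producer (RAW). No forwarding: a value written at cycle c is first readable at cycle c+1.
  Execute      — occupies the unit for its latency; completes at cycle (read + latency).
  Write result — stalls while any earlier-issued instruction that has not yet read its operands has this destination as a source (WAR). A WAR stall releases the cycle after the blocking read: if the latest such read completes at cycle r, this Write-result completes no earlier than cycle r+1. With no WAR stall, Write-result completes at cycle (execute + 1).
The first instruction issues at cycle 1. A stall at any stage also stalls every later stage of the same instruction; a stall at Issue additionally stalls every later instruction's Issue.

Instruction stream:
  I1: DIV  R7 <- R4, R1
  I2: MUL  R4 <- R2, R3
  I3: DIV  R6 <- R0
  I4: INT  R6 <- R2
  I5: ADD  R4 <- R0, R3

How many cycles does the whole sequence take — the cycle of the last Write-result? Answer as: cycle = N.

cycle = 28

t=1  I1→DIV
t=2  I1 RO · I2→MUL
t=3  I2 RO
t=7  I2 EX
t=8  I2 WR R4
t=10  I1 EX
t=11  I1 WR R7
t=12  I3→DIV
t=13  I3 RO
t=21  I3 EX
t=22  I3 WR R6
t=23  I4→INT
t=24  I4 RO · I5→ADD
t=25  I4 EX · I5 RO
t=26  I4 WR R6
t=27  I5 EX
t=28  I5 WR R4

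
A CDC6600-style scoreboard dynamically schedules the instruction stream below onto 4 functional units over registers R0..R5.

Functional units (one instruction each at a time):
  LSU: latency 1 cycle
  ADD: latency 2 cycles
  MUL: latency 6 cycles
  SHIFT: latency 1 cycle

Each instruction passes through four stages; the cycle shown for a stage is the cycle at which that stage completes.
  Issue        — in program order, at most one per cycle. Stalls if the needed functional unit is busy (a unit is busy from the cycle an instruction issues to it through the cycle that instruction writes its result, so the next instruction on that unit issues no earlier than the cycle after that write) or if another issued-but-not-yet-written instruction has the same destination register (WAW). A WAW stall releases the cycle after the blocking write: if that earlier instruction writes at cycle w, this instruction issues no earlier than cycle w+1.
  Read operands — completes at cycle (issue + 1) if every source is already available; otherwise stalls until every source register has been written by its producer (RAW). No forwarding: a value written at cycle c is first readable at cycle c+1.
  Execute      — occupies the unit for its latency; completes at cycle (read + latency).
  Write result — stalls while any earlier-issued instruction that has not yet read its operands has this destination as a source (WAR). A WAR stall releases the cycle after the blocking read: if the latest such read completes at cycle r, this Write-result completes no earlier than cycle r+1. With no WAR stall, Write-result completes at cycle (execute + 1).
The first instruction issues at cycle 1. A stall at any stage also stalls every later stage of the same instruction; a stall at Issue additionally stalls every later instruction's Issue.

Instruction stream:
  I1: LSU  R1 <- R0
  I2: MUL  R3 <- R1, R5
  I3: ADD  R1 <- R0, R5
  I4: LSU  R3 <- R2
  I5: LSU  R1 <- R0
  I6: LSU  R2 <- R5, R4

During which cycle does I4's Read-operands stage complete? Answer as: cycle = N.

cycle = 14

[I1] 1/2/3/4
[I2] 2/5/11/12  (RAW R1: wait I1 write@4)
[I3] 5/6/8/9  (WAW R1: wait I1 write@4)
[I4] 13/14/15/16  (WAW R3: wait I2 write@12)
[I5] 17/18/19/20  (struct: LSU busy until I4 writes@16)
[I6] 21/22/23/24  (struct: LSU busy until I5 writes@20)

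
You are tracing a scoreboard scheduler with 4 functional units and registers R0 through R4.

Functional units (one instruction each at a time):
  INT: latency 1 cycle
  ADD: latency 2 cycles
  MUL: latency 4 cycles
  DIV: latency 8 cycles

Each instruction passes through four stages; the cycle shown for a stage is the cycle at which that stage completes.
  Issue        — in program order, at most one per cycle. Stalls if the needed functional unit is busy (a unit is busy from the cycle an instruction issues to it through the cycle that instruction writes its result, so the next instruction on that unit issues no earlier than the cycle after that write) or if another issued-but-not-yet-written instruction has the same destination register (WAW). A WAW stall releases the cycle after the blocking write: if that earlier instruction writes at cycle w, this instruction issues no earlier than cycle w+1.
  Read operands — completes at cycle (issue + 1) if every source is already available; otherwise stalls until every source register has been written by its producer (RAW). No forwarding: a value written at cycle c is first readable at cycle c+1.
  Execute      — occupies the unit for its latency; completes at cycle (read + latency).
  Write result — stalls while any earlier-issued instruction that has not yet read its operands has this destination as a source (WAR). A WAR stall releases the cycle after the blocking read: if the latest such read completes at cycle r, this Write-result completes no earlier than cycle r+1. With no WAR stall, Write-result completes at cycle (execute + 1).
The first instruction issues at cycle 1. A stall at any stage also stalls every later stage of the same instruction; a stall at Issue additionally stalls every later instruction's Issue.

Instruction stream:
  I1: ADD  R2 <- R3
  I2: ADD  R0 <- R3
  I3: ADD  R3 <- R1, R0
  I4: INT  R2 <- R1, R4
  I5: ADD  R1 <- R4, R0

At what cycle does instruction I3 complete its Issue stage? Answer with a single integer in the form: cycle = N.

cycle = 11

cycle 1: issue I1 (ADD)
cycle 2: I1 read-ops
cycle 4: I1 finished on ADD
cycle 5: I1→R2
cycle 6: issue I2 (ADD)
cycle 7: I2 read-ops
cycle 9: I2 finished on ADD
cycle 10: I2→R0
cycle 11: issue I3 (ADD)
cycle 12: I3 read-ops · issue I4 (INT)
cycle 13: I4 read-ops
cycle 14: I3 finished on ADD · I4 finished on INT
cycle 15: I3→R3 · I4→R2
cycle 16: issue I5 (ADD)
cycle 17: I5 read-ops
cycle 19: I5 finished on ADD
cycle 20: I5→R1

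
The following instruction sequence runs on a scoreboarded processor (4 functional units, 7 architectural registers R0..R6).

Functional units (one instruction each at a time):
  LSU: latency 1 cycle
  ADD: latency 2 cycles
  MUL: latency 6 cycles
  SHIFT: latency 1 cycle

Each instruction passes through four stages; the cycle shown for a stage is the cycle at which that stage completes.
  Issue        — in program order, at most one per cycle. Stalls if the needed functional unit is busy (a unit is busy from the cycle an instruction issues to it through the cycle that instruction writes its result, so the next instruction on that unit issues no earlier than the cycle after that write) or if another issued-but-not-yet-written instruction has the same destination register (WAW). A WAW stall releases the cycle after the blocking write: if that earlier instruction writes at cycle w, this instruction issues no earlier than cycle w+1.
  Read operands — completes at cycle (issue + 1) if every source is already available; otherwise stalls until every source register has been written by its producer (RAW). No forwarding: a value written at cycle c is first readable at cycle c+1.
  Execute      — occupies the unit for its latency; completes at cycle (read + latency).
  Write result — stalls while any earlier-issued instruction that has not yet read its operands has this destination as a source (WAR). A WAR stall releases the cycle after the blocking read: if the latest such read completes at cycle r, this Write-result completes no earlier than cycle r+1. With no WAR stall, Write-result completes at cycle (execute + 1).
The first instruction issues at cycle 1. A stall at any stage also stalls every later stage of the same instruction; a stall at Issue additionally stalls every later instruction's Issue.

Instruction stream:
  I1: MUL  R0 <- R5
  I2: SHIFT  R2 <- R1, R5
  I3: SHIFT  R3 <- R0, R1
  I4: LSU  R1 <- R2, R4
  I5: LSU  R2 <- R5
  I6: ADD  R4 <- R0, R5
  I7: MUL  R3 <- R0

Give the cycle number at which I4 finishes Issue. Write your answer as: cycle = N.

cycle = 7

cycle 1: I1 dispatched to MUL
cycle 2: I1 operands ready; I2 dispatched to SHIFT
cycle 3: I2 operands ready
cycle 4: I2 complete
cycle 5: R2←I2
cycle 6: I3 dispatched to SHIFT
cycle 7: I4 dispatched to LSU
cycle 8: I1 complete; I4 operands ready
cycle 9: R0←I1; I4 complete
cycle 10: I3 operands ready
cycle 11: I3 complete; R1←I4
cycle 12: R3←I3; I5 dispatched to LSU
cycle 13: I5 operands ready; I6 dispatched to ADD
cycle 14: I5 complete; I6 operands ready; I7 dispatched to MUL
cycle 15: R2←I5; I7 operands ready
cycle 16: I6 complete
cycle 17: R4←I6
cycle 21: I7 complete
cycle 22: R3←I7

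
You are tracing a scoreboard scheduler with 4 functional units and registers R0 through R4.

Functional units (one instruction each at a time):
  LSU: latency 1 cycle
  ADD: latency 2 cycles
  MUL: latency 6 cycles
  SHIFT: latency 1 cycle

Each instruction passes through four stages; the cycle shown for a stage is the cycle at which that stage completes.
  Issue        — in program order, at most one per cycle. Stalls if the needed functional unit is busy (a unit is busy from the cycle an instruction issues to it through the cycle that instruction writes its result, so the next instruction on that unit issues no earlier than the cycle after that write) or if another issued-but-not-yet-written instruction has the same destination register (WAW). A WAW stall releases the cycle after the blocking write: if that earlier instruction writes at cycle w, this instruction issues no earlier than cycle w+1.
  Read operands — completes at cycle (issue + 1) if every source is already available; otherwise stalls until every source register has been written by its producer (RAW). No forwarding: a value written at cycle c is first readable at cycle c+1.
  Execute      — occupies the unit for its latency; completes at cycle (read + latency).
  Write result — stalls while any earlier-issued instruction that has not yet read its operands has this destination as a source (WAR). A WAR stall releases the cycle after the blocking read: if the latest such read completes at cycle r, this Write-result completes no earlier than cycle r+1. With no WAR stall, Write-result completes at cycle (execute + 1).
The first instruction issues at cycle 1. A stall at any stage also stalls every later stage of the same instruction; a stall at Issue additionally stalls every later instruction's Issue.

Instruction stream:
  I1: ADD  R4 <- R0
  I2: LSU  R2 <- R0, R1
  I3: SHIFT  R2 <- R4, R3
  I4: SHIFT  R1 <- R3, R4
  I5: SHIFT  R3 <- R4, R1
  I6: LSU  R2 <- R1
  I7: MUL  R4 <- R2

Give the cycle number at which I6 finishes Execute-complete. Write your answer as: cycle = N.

1) issue 1, read 2, done 4, write 5
2) issue 2, read 3, done 4, write 5
3) issue 6, read 7, done 8, write 9  <WAW R2: wait I2 write@5>
4) issue 10, read 11, done 12, write 13  <struct: SHIFT busy until I3 writes@9>
5) issue 14, read 15, done 16, write 17  <struct: SHIFT busy until I4 writes@13>
6) issue 15, read 16, done 17, write 18
7) issue 16, read 19, done 25, write 26  <RAW R2: wait I6 write@18>

cycle = 17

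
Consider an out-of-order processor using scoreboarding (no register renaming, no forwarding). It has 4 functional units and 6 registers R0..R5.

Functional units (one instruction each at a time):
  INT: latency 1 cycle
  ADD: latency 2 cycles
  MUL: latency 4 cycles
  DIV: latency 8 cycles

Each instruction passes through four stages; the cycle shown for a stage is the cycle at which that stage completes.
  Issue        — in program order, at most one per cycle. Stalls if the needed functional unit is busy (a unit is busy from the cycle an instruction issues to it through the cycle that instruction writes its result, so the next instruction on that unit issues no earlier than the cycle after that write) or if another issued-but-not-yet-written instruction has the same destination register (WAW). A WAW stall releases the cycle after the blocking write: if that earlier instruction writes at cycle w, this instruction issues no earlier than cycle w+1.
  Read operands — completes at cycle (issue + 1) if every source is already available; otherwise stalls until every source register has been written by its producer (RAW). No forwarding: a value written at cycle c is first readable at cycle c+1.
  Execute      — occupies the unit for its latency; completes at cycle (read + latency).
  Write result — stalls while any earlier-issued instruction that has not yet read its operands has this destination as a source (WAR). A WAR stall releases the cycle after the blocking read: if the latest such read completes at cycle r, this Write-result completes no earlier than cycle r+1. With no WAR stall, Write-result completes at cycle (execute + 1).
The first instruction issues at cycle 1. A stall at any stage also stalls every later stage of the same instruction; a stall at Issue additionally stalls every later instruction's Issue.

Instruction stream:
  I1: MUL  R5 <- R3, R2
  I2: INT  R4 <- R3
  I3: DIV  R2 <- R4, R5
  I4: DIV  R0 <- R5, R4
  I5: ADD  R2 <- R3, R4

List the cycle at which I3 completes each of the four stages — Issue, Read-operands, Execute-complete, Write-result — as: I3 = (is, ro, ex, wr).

I3 = (3, 8, 16, 17)

I1  is:1  ro:2  ex:6  wr:7
I2  is:2  ro:3  ex:4  wr:5
I3  is:3  ro:8  ex:16  wr:17  — RAW R5: wait I1 write@7
I4  is:18  ro:19  ex:27  wr:28  — struct: DIV busy until I3 writes@17
I5  is:19  ro:20  ex:22  wr:23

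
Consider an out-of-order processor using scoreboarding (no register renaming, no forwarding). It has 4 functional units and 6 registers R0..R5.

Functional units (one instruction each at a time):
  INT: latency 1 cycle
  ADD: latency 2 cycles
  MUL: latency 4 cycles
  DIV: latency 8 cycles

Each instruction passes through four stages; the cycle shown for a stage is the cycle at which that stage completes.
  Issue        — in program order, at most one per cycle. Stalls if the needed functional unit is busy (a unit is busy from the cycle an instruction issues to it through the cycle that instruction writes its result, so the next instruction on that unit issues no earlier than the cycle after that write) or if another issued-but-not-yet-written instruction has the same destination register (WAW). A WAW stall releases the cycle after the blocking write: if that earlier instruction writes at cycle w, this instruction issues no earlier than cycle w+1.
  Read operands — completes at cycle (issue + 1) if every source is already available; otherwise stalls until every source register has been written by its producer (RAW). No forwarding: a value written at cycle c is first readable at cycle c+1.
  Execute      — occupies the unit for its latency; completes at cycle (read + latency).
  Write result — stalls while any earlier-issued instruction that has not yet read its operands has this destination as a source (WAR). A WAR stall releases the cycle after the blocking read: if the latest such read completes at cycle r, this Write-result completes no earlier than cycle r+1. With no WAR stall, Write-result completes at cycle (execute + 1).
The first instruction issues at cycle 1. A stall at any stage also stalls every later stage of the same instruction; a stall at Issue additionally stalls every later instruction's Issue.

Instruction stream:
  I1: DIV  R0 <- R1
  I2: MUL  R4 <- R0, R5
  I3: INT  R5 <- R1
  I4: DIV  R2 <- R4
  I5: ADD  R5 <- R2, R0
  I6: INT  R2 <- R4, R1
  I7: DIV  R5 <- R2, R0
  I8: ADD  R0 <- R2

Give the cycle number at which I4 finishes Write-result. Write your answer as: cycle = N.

cycle = 27

I1 -> (1, 2, 10, 11)
I2 -> (2, 12, 16, 17)  // RAW R0: wait I1 write@11
I3 -> (3, 4, 5, 13)  // WAR R5: wait I2 read@12
I4 -> (12, 18, 26, 27)  // struct: DIV busy until I1 writes@11, RAW R4: wait I2 write@17
I5 -> (14, 28, 30, 31)  // WAW R5: wait I3 write@13, RAW R2: wait I4 write@27
I6 -> (28, 29, 30, 31)  // WAW R2: wait I4 write@27
I7 -> (32, 33, 41, 42)  // WAW R5: wait I5 write@31
I8 -> (33, 34, 36, 37)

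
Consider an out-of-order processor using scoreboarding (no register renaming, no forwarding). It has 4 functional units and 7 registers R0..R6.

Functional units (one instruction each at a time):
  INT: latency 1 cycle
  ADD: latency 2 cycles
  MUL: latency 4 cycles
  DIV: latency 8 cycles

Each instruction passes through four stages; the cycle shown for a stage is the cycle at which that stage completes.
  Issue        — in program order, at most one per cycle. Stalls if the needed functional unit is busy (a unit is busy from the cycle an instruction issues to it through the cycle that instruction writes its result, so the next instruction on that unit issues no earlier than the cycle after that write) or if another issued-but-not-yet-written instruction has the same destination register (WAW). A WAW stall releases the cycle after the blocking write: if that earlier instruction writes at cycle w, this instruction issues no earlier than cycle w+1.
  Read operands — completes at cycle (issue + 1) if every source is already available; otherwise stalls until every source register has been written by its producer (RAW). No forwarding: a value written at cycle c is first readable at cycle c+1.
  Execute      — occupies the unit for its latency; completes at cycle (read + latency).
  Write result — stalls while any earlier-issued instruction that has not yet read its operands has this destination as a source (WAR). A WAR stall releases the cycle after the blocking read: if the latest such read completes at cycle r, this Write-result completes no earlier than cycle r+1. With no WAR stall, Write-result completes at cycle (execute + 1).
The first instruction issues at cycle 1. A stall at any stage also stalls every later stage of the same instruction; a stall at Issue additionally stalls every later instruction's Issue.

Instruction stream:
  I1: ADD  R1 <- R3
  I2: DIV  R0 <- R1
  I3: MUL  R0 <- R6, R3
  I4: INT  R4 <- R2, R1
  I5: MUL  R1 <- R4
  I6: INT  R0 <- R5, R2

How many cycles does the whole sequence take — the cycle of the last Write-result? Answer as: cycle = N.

1) issue 1, read 2, done 4, write 5
2) issue 2, read 6, done 14, write 15  <RAW R1: wait I1 write@5>
3) issue 16, read 17, done 21, write 22  <WAW R0: wait I2 write@15>
4) issue 17, read 18, done 19, write 20
5) issue 23, read 24, done 28, write 29  <struct: MUL busy until I3 writes@22>
6) issue 24, read 25, done 26, write 27

cycle = 29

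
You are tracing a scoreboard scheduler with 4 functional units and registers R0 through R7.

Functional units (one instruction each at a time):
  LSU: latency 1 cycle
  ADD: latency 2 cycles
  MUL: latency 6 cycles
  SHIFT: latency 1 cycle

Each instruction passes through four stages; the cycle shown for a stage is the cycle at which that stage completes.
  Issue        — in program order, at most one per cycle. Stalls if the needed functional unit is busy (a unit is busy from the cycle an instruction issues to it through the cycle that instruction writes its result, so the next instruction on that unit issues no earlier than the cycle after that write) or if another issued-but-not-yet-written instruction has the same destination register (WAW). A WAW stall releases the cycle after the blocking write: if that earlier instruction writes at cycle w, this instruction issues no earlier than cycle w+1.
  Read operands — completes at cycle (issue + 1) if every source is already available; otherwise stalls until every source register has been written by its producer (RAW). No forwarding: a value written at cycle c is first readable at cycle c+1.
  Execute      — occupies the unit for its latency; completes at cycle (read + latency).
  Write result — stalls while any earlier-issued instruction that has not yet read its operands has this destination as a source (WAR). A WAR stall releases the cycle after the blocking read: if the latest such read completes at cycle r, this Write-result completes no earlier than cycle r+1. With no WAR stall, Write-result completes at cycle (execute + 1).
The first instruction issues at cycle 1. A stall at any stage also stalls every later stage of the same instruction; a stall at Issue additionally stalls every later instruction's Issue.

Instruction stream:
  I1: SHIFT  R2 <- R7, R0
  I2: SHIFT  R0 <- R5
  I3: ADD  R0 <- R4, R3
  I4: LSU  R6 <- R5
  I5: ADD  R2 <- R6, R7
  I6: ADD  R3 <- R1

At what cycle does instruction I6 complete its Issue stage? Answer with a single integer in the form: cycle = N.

t=1  I1 dispatched to SHIFT
t=2  I1 operands ready
t=3  I1 complete
t=4  R2←I1
t=5  I2 dispatched to SHIFT
t=6  I2 operands ready
t=7  I2 complete
t=8  R0←I2
t=9  I3 dispatched to ADD
t=10  I3 operands ready · I4 dispatched to LSU
t=11  I4 operands ready
t=12  I3 complete · I4 complete
t=13  R0←I3 · R6←I4
t=14  I5 dispatched to ADD
t=15  I5 operands ready
t=17  I5 complete
t=18  R2←I5
t=19  I6 dispatched to ADD
t=20  I6 operands ready
t=22  I6 complete
t=23  R3←I6

cycle = 19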